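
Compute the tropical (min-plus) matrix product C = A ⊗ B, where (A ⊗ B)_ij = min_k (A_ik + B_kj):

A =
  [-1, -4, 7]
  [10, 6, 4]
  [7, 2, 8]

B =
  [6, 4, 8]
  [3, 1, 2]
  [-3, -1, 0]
A ⊗ B =
  [-1, -3, -2]
  [1, 3, 4]
  [5, 3, 4]

Apply the min-plus product entry-by-entry:
  C[0][0] = min over k of (A[0][0] + B[0][0] = -1 + 6 = 5, A[0][1] + B[1][0] = -4 + 3 = -1, A[0][2] + B[2][0] = 7 + -3 = 4) = -1 (attained at k = 1)
  C[0][1] = min over k of (A[0][0] + B[0][1] = -1 + 4 = 3, A[0][1] + B[1][1] = -4 + 1 = -3, A[0][2] + B[2][1] = 7 + -1 = 6) = -3 (attained at k = 1)
  C[0][2] = min over k of (A[0][0] + B[0][2] = -1 + 8 = 7, A[0][1] + B[1][2] = -4 + 2 = -2, A[0][2] + B[2][2] = 7 + 0 = 7) = -2 (attained at k = 1)
  C[1][0] = min over k of (A[1][0] + B[0][0] = 10 + 6 = 16, A[1][1] + B[1][0] = 6 + 3 = 9, A[1][2] + B[2][0] = 4 + -3 = 1) = 1 (attained at k = 2)
  C[1][1] = min over k of (A[1][0] + B[0][1] = 10 + 4 = 14, A[1][1] + B[1][1] = 6 + 1 = 7, A[1][2] + B[2][1] = 4 + -1 = 3) = 3 (attained at k = 2)
  C[1][2] = min over k of (A[1][0] + B[0][2] = 10 + 8 = 18, A[1][1] + B[1][2] = 6 + 2 = 8, A[1][2] + B[2][2] = 4 + 0 = 4) = 4 (attained at k = 2)
  C[2][0] = min over k of (A[2][0] + B[0][0] = 7 + 6 = 13, A[2][1] + B[1][0] = 2 + 3 = 5, A[2][2] + B[2][0] = 8 + -3 = 5) = 5 (attained at k = 1)
  C[2][1] = min over k of (A[2][0] + B[0][1] = 7 + 4 = 11, A[2][1] + B[1][1] = 2 + 1 = 3, A[2][2] + B[2][1] = 8 + -1 = 7) = 3 (attained at k = 1)
  C[2][2] = min over k of (A[2][0] + B[0][2] = 7 + 8 = 15, A[2][1] + B[1][2] = 2 + 2 = 4, A[2][2] + B[2][2] = 8 + 0 = 8) = 4 (attained at k = 1)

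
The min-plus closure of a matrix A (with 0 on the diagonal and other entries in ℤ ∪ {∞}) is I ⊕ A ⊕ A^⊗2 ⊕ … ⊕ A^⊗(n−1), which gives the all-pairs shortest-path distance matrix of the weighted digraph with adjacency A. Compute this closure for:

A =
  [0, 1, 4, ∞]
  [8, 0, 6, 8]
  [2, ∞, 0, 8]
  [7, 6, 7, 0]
Closure =
  [0, 1, 4, 9]
  [8, 0, 6, 8]
  [2, 3, 0, 8]
  [7, 6, 7, 0]

This is the Floyd-Warshall all-pairs shortest-path computation. For each intermediate vertex k = 0, 1, …, 3, update dist[i][j] ← min(dist[i][j], dist[i][k] + dist[k][j]). The final matrix gives, for each (i, j), the minimum total weight of any directed path from i to j (possibly empty when i = j).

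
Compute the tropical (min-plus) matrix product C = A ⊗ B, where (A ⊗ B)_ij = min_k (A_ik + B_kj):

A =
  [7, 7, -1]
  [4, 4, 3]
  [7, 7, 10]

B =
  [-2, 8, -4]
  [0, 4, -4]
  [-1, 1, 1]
A ⊗ B =
  [-2, 0, 0]
  [2, 4, 0]
  [5, 11, 3]

Apply the min-plus product entry-by-entry:
  C[0][0] = min over k of (A[0][0] + B[0][0] = 7 + -2 = 5, A[0][1] + B[1][0] = 7 + 0 = 7, A[0][2] + B[2][0] = -1 + -1 = -2) = -2 (attained at k = 2)
  C[0][1] = min over k of (A[0][0] + B[0][1] = 7 + 8 = 15, A[0][1] + B[1][1] = 7 + 4 = 11, A[0][2] + B[2][1] = -1 + 1 = 0) = 0 (attained at k = 2)
  C[0][2] = min over k of (A[0][0] + B[0][2] = 7 + -4 = 3, A[0][1] + B[1][2] = 7 + -4 = 3, A[0][2] + B[2][2] = -1 + 1 = 0) = 0 (attained at k = 2)
  C[1][0] = min over k of (A[1][0] + B[0][0] = 4 + -2 = 2, A[1][1] + B[1][0] = 4 + 0 = 4, A[1][2] + B[2][0] = 3 + -1 = 2) = 2 (attained at k = 0)
  C[1][1] = min over k of (A[1][0] + B[0][1] = 4 + 8 = 12, A[1][1] + B[1][1] = 4 + 4 = 8, A[1][2] + B[2][1] = 3 + 1 = 4) = 4 (attained at k = 2)
  C[1][2] = min over k of (A[1][0] + B[0][2] = 4 + -4 = 0, A[1][1] + B[1][2] = 4 + -4 = 0, A[1][2] + B[2][2] = 3 + 1 = 4) = 0 (attained at k = 0)
  C[2][0] = min over k of (A[2][0] + B[0][0] = 7 + -2 = 5, A[2][1] + B[1][0] = 7 + 0 = 7, A[2][2] + B[2][0] = 10 + -1 = 9) = 5 (attained at k = 0)
  C[2][1] = min over k of (A[2][0] + B[0][1] = 7 + 8 = 15, A[2][1] + B[1][1] = 7 + 4 = 11, A[2][2] + B[2][1] = 10 + 1 = 11) = 11 (attained at k = 1)
  C[2][2] = min over k of (A[2][0] + B[0][2] = 7 + -4 = 3, A[2][1] + B[1][2] = 7 + -4 = 3, A[2][2] + B[2][2] = 10 + 1 = 11) = 3 (attained at k = 0)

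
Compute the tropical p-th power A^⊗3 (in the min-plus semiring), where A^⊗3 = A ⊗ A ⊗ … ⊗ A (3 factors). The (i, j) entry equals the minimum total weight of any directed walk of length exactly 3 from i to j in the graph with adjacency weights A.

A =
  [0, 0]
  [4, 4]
A^⊗3 =
  [0, 0]
  [4, 4]

Each entry (A^⊗3)_ij equals the minimum over all length-3 walks i = v_0 → v_1 → … → v_3 = j of Σ_t A[v_t][v_{t+1}]. For example, for (i, j) = (0, 1) we minimise over 4 possible intermediate vertex sequences; the minimum is 0, attained along the walk 0 → 0 → 0 → 1.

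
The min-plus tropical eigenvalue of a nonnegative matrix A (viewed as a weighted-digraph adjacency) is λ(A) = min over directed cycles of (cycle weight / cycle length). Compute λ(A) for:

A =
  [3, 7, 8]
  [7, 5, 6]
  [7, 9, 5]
λ(A) = 3

Enumerate directed cycles and compute their means (weight / length). Sample:
  cycle 0 → 0: weight = 3, length = 1, mean = 3/1 ≈ 3.000
  cycle 1 → 1: weight = 5, length = 1, mean = 5/1 ≈ 5.000
  cycle 2 → 2: weight = 5, length = 1, mean = 5/1 ≈ 5.000
  cycle 0 → 1 → 0: weight = 14, length = 2, mean = 14/2 ≈ 7.000
  cycle 0 → 2 → 0: weight = 15, length = 2, mean = 15/2 ≈ 7.500
  cycle 1 → 0 → 1: weight = 14, length = 2, mean = 14/2 ≈ 7.000
Minimum mean = 3.000, attained e.g. along the cycle 0 → 0 with weight 3 and length 1. So λ(A) = 3/1 = 3.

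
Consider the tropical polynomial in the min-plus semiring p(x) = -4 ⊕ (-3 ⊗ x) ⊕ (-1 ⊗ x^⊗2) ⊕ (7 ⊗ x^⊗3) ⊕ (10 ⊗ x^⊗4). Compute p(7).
p(7) = -4

A tropical monomial a ⊗ x^⊗i evaluates to a + i · x. Evaluating each term at x = 7:
  Term 0 contributes -4 + 0 · 7 = -4
  Term 1 contributes -3 + 1 · 7 = 4
  Term 2 contributes -1 + 2 · 7 = 13
  Term 3 contributes 7 + 3 · 7 = 28
  Term 4 contributes 10 + 4 · 7 = 38
p(7) = ⊕ of these = min[-4, 4, 13, 28, 38] = -4.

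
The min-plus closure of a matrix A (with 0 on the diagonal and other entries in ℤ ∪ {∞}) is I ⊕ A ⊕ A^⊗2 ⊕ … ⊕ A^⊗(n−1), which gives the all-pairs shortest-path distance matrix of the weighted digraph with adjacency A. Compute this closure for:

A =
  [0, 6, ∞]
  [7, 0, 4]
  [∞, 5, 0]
Closure =
  [0, 6, 10]
  [7, 0, 4]
  [12, 5, 0]

This is the Floyd-Warshall all-pairs shortest-path computation. For each intermediate vertex k = 0, 1, …, 2, update dist[i][j] ← min(dist[i][j], dist[i][k] + dist[k][j]). The final matrix gives, for each (i, j), the minimum total weight of any directed path from i to j (possibly empty when i = j).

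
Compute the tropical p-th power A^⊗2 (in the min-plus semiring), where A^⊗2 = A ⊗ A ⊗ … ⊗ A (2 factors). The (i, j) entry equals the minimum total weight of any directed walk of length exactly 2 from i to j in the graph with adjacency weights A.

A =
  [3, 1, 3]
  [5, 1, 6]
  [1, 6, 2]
A^⊗2 =
  [4, 2, 5]
  [6, 2, 7]
  [3, 2, 4]

Each entry (A^⊗2)_ij equals the minimum over all length-2 walks i = v_0 → v_1 → … → v_2 = j of Σ_t A[v_t][v_{t+1}]. For example, for (i, j) = (0, 2) we minimise over 3 possible intermediate vertex sequences; the minimum is 5, attained along the walk 0 → 2 → 2.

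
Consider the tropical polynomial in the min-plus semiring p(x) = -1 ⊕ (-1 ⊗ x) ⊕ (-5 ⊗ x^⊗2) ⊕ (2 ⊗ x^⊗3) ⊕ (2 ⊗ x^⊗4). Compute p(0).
p(0) = -5

A tropical monomial a ⊗ x^⊗i evaluates to a + i · x. Evaluating each term at x = 0:
  Term 0 contributes -1 + 0 · 0 = -1
  Term 1 contributes -1 + 1 · 0 = -1
  Term 2 contributes -5 + 2 · 0 = -5
  Term 3 contributes 2 + 3 · 0 = 2
  Term 4 contributes 2 + 4 · 0 = 2
p(0) = ⊕ of these = min[-1, -1, -5, 2, 2] = -5.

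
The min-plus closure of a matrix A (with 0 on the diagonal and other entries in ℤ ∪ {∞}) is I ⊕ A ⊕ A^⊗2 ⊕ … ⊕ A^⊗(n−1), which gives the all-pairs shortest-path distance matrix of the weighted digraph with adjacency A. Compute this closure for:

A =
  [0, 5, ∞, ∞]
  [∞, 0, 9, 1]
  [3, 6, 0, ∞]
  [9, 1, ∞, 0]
Closure =
  [0, 5, 14, 6]
  [10, 0, 9, 1]
  [3, 6, 0, 7]
  [9, 1, 10, 0]

This is the Floyd-Warshall all-pairs shortest-path computation. For each intermediate vertex k = 0, 1, …, 3, update dist[i][j] ← min(dist[i][j], dist[i][k] + dist[k][j]). The final matrix gives, for each (i, j), the minimum total weight of any directed path from i to j (possibly empty when i = j).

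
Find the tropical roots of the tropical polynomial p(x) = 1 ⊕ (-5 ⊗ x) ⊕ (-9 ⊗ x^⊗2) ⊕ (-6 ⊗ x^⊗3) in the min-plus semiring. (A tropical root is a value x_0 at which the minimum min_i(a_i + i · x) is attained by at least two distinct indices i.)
Roots: {-3, 4, 6}

Each tropical root is a break point of the lower envelope of the lines y = a_i + i · x (there are 4 lines, with slopes 0, 1, ..., 3). Only the lines that attain the minimum somewhere contribute to roots; other lines are dominated. Here the surviving (envelope) indices are i = 3, i = 2, i = 1, i = 0.
Intersections between consecutive envelope lines give the roots: for adjacent envelope indices i < j the intersection is x = (a_i − a_j) / (j − i). Reading off the sorted break points: {-3, 4, 6}.
Verification: at each break x_0, at least two indices attain the minimum of min_i(a_i + i · x_0).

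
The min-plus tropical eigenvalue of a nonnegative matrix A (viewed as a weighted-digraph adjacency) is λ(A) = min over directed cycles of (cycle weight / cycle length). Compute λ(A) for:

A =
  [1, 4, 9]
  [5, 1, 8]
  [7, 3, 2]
λ(A) = 1

Enumerate directed cycles and compute their means (weight / length). Sample:
  cycle 0 → 0: weight = 1, length = 1, mean = 1/1 ≈ 1.000
  cycle 1 → 1: weight = 1, length = 1, mean = 1/1 ≈ 1.000
  cycle 2 → 2: weight = 2, length = 1, mean = 2/1 ≈ 2.000
  cycle 0 → 1 → 0: weight = 9, length = 2, mean = 9/2 ≈ 4.500
  cycle 0 → 2 → 0: weight = 16, length = 2, mean = 16/2 ≈ 8.000
  cycle 1 → 0 → 1: weight = 9, length = 2, mean = 9/2 ≈ 4.500
Minimum mean = 1.000, attained e.g. along the cycle 0 → 0 with weight 1 and length 1. So λ(A) = 1/1 = 1.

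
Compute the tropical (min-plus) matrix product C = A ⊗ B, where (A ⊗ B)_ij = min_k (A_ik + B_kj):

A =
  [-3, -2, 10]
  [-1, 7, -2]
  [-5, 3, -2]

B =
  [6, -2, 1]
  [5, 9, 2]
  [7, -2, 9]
A ⊗ B =
  [3, -5, -2]
  [5, -4, 0]
  [1, -7, -4]

Apply the min-plus product entry-by-entry:
  C[0][0] = min over k of (A[0][0] + B[0][0] = -3 + 6 = 3, A[0][1] + B[1][0] = -2 + 5 = 3, A[0][2] + B[2][0] = 10 + 7 = 17) = 3 (attained at k = 0)
  C[0][1] = min over k of (A[0][0] + B[0][1] = -3 + -2 = -5, A[0][1] + B[1][1] = -2 + 9 = 7, A[0][2] + B[2][1] = 10 + -2 = 8) = -5 (attained at k = 0)
  C[0][2] = min over k of (A[0][0] + B[0][2] = -3 + 1 = -2, A[0][1] + B[1][2] = -2 + 2 = 0, A[0][2] + B[2][2] = 10 + 9 = 19) = -2 (attained at k = 0)
  C[1][0] = min over k of (A[1][0] + B[0][0] = -1 + 6 = 5, A[1][1] + B[1][0] = 7 + 5 = 12, A[1][2] + B[2][0] = -2 + 7 = 5) = 5 (attained at k = 0)
  C[1][1] = min over k of (A[1][0] + B[0][1] = -1 + -2 = -3, A[1][1] + B[1][1] = 7 + 9 = 16, A[1][2] + B[2][1] = -2 + -2 = -4) = -4 (attained at k = 2)
  C[1][2] = min over k of (A[1][0] + B[0][2] = -1 + 1 = 0, A[1][1] + B[1][2] = 7 + 2 = 9, A[1][2] + B[2][2] = -2 + 9 = 7) = 0 (attained at k = 0)
  C[2][0] = min over k of (A[2][0] + B[0][0] = -5 + 6 = 1, A[2][1] + B[1][0] = 3 + 5 = 8, A[2][2] + B[2][0] = -2 + 7 = 5) = 1 (attained at k = 0)
  C[2][1] = min over k of (A[2][0] + B[0][1] = -5 + -2 = -7, A[2][1] + B[1][1] = 3 + 9 = 12, A[2][2] + B[2][1] = -2 + -2 = -4) = -7 (attained at k = 0)
  C[2][2] = min over k of (A[2][0] + B[0][2] = -5 + 1 = -4, A[2][1] + B[1][2] = 3 + 2 = 5, A[2][2] + B[2][2] = -2 + 9 = 7) = -4 (attained at k = 0)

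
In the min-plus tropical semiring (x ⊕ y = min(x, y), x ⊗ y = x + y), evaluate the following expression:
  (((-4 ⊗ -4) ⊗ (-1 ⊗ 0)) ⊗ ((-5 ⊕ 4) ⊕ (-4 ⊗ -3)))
(((-4 ⊗ -4) ⊗ (-1 ⊗ 0)) ⊗ ((-5 ⊕ 4) ⊕ (-4 ⊗ -3))) = -16

Expand innermost to outermost. Recall ⊕ takes the minimum of its arguments and ⊗ takes their sum. Working out the expression (((-4 ⊗ -4) ⊗ (-1 ⊗ 0)) ⊗ ((-5 ⊕ 4) ⊕ (-4 ⊗ -3))) gives -16.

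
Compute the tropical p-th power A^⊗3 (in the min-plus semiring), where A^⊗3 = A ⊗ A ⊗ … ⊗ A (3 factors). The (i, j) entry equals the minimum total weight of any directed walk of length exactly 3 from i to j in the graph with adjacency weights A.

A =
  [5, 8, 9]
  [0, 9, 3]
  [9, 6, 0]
A^⊗3 =
  [13, 15, 9]
  [8, 9, 3]
  [6, 6, 0]

Each entry (A^⊗3)_ij equals the minimum over all length-3 walks i = v_0 → v_1 → … → v_3 = j of Σ_t A[v_t][v_{t+1}]. For example, for (i, j) = (0, 2) we minimise over 9 possible intermediate vertex sequences; the minimum is 9, attained along the walk 0 → 2 → 2 → 2.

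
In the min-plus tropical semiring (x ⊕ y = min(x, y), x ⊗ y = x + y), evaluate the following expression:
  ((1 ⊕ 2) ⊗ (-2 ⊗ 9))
((1 ⊕ 2) ⊗ (-2 ⊗ 9)) = 8

Expand innermost to outermost. Recall ⊕ takes the minimum of its arguments and ⊗ takes their sum. Working out the expression ((1 ⊕ 2) ⊗ (-2 ⊗ 9)) gives 8.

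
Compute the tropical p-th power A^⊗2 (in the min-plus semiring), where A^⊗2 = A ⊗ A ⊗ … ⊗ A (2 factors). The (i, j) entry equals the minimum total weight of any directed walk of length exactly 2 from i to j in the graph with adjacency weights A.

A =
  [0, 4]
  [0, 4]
A^⊗2 =
  [0, 4]
  [0, 4]

Each entry (A^⊗2)_ij equals the minimum over all length-2 walks i = v_0 → v_1 → … → v_2 = j of Σ_t A[v_t][v_{t+1}]. For example, for (i, j) = (0, 1) we minimise over 2 possible intermediate vertex sequences; the minimum is 4, attained along the walk 0 → 0 → 1.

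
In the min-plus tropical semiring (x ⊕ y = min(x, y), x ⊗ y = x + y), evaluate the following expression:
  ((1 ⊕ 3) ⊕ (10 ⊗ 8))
((1 ⊕ 3) ⊕ (10 ⊗ 8)) = 1

Expand innermost to outermost. Recall ⊕ takes the minimum of its arguments and ⊗ takes their sum. Working out the expression ((1 ⊕ 3) ⊕ (10 ⊗ 8)) gives 1.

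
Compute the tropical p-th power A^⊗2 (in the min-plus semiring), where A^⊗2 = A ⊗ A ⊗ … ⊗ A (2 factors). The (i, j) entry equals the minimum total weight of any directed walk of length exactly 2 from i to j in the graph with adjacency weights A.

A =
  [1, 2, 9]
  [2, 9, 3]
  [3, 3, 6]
A^⊗2 =
  [2, 3, 5]
  [3, 4, 9]
  [4, 5, 6]

Each entry (A^⊗2)_ij equals the minimum over all length-2 walks i = v_0 → v_1 → … → v_2 = j of Σ_t A[v_t][v_{t+1}]. For example, for (i, j) = (0, 2) we minimise over 3 possible intermediate vertex sequences; the minimum is 5, attained along the walk 0 → 1 → 2.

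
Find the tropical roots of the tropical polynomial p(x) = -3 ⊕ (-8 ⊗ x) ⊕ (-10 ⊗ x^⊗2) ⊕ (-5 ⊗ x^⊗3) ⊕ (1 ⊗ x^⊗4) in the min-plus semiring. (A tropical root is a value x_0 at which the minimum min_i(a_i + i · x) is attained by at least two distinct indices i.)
Roots: {-6, -5, 2, 5}

Each tropical root is a break point of the lower envelope of the lines y = a_i + i · x (there are 5 lines, with slopes 0, 1, ..., 4). Only the lines that attain the minimum somewhere contribute to roots; other lines are dominated. Here the surviving (envelope) indices are i = 4, i = 3, i = 2, i = 1, i = 0.
Intersections between consecutive envelope lines give the roots: for adjacent envelope indices i < j the intersection is x = (a_i − a_j) / (j − i). Reading off the sorted break points: {-6, -5, 2, 5}.
Verification: at each break x_0, at least two indices attain the minimum of min_i(a_i + i · x_0).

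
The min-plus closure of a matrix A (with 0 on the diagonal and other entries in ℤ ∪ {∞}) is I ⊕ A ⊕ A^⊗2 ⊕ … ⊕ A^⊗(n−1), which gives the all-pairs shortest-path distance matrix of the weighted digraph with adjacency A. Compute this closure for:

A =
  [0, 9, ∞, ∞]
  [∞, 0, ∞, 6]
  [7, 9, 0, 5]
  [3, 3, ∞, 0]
Closure =
  [0, 9, ∞, 15]
  [9, 0, ∞, 6]
  [7, 8, 0, 5]
  [3, 3, ∞, 0]

This is the Floyd-Warshall all-pairs shortest-path computation. For each intermediate vertex k = 0, 1, …, 3, update dist[i][j] ← min(dist[i][j], dist[i][k] + dist[k][j]). The final matrix gives, for each (i, j), the minimum total weight of any directed path from i to j (possibly empty when i = j).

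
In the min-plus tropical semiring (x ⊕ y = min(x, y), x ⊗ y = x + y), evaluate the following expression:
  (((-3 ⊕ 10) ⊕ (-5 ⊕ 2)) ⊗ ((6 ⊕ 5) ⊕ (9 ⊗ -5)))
(((-3 ⊕ 10) ⊕ (-5 ⊕ 2)) ⊗ ((6 ⊕ 5) ⊕ (9 ⊗ -5))) = -1

Expand innermost to outermost. Recall ⊕ takes the minimum of its arguments and ⊗ takes their sum. Working out the expression (((-3 ⊕ 10) ⊕ (-5 ⊕ 2)) ⊗ ((6 ⊕ 5) ⊕ (9 ⊗ -5))) gives -1.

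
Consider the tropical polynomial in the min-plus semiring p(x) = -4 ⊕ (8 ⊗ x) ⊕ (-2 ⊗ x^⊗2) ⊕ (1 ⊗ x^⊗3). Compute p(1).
p(1) = -4

A tropical monomial a ⊗ x^⊗i evaluates to a + i · x. Evaluating each term at x = 1:
  Term 0 contributes -4 + 0 · 1 = -4
  Term 1 contributes 8 + 1 · 1 = 9
  Term 2 contributes -2 + 2 · 1 = 0
  Term 3 contributes 1 + 3 · 1 = 4
p(1) = ⊕ of these = min[-4, 9, 0, 4] = -4.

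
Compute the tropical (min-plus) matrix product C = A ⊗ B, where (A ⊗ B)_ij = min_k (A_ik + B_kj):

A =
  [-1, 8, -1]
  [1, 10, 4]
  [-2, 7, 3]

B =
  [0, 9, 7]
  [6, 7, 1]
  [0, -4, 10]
A ⊗ B =
  [-1, -5, 6]
  [1, 0, 8]
  [-2, -1, 5]

Apply the min-plus product entry-by-entry:
  C[0][0] = min over k of (A[0][0] + B[0][0] = -1 + 0 = -1, A[0][1] + B[1][0] = 8 + 6 = 14, A[0][2] + B[2][0] = -1 + 0 = -1) = -1 (attained at k = 0)
  C[0][1] = min over k of (A[0][0] + B[0][1] = -1 + 9 = 8, A[0][1] + B[1][1] = 8 + 7 = 15, A[0][2] + B[2][1] = -1 + -4 = -5) = -5 (attained at k = 2)
  C[0][2] = min over k of (A[0][0] + B[0][2] = -1 + 7 = 6, A[0][1] + B[1][2] = 8 + 1 = 9, A[0][2] + B[2][2] = -1 + 10 = 9) = 6 (attained at k = 0)
  C[1][0] = min over k of (A[1][0] + B[0][0] = 1 + 0 = 1, A[1][1] + B[1][0] = 10 + 6 = 16, A[1][2] + B[2][0] = 4 + 0 = 4) = 1 (attained at k = 0)
  C[1][1] = min over k of (A[1][0] + B[0][1] = 1 + 9 = 10, A[1][1] + B[1][1] = 10 + 7 = 17, A[1][2] + B[2][1] = 4 + -4 = 0) = 0 (attained at k = 2)
  C[1][2] = min over k of (A[1][0] + B[0][2] = 1 + 7 = 8, A[1][1] + B[1][2] = 10 + 1 = 11, A[1][2] + B[2][2] = 4 + 10 = 14) = 8 (attained at k = 0)
  C[2][0] = min over k of (A[2][0] + B[0][0] = -2 + 0 = -2, A[2][1] + B[1][0] = 7 + 6 = 13, A[2][2] + B[2][0] = 3 + 0 = 3) = -2 (attained at k = 0)
  C[2][1] = min over k of (A[2][0] + B[0][1] = -2 + 9 = 7, A[2][1] + B[1][1] = 7 + 7 = 14, A[2][2] + B[2][1] = 3 + -4 = -1) = -1 (attained at k = 2)
  C[2][2] = min over k of (A[2][0] + B[0][2] = -2 + 7 = 5, A[2][1] + B[1][2] = 7 + 1 = 8, A[2][2] + B[2][2] = 3 + 10 = 13) = 5 (attained at k = 0)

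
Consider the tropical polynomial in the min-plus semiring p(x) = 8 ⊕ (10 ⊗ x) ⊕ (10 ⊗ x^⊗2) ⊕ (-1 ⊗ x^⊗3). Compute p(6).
p(6) = 8

A tropical monomial a ⊗ x^⊗i evaluates to a + i · x. Evaluating each term at x = 6:
  Term 0 contributes 8 + 0 · 6 = 8
  Term 1 contributes 10 + 1 · 6 = 16
  Term 2 contributes 10 + 2 · 6 = 22
  Term 3 contributes -1 + 3 · 6 = 17
p(6) = ⊕ of these = min[8, 16, 22, 17] = 8.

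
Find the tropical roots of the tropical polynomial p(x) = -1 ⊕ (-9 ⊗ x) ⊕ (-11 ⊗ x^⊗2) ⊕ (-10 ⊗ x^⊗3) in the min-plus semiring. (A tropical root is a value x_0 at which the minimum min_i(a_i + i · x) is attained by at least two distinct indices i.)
Roots: {-1, 2, 8}

Each tropical root is a break point of the lower envelope of the lines y = a_i + i · x (there are 4 lines, with slopes 0, 1, ..., 3). Only the lines that attain the minimum somewhere contribute to roots; other lines are dominated. Here the surviving (envelope) indices are i = 3, i = 2, i = 1, i = 0.
Intersections between consecutive envelope lines give the roots: for adjacent envelope indices i < j the intersection is x = (a_i − a_j) / (j − i). Reading off the sorted break points: {-1, 2, 8}.
Verification: at each break x_0, at least two indices attain the minimum of min_i(a_i + i · x_0).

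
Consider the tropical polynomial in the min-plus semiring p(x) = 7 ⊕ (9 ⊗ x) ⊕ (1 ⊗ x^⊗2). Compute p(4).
p(4) = 7

A tropical monomial a ⊗ x^⊗i evaluates to a + i · x. Evaluating each term at x = 4:
  Term 0 contributes 7 + 0 · 4 = 7
  Term 1 contributes 9 + 1 · 4 = 13
  Term 2 contributes 1 + 2 · 4 = 9
p(4) = ⊕ of these = min[7, 13, 9] = 7.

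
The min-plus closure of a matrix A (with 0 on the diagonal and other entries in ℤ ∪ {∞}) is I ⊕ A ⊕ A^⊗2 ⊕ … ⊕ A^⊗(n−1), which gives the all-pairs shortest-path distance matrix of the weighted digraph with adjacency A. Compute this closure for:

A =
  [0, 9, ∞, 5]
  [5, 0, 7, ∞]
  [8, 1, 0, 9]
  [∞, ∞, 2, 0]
Closure =
  [0, 8, 7, 5]
  [5, 0, 7, 10]
  [6, 1, 0, 9]
  [8, 3, 2, 0]

This is the Floyd-Warshall all-pairs shortest-path computation. For each intermediate vertex k = 0, 1, …, 3, update dist[i][j] ← min(dist[i][j], dist[i][k] + dist[k][j]). The final matrix gives, for each (i, j), the minimum total weight of any directed path from i to j (possibly empty when i = j).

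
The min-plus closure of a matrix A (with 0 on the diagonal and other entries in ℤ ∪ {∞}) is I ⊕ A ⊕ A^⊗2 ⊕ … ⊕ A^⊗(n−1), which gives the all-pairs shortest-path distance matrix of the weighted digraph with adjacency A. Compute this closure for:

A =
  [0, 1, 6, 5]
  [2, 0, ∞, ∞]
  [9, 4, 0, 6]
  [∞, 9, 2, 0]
Closure =
  [0, 1, 6, 5]
  [2, 0, 8, 7]
  [6, 4, 0, 6]
  [8, 6, 2, 0]

This is the Floyd-Warshall all-pairs shortest-path computation. For each intermediate vertex k = 0, 1, …, 3, update dist[i][j] ← min(dist[i][j], dist[i][k] + dist[k][j]). The final matrix gives, for each (i, j), the minimum total weight of any directed path from i to j (possibly empty when i = j).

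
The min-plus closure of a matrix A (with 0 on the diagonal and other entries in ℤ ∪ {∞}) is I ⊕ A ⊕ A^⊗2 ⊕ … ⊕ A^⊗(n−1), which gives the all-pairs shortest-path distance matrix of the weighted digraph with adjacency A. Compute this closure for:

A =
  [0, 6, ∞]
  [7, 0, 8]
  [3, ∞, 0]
Closure =
  [0, 6, 14]
  [7, 0, 8]
  [3, 9, 0]

This is the Floyd-Warshall all-pairs shortest-path computation. For each intermediate vertex k = 0, 1, …, 2, update dist[i][j] ← min(dist[i][j], dist[i][k] + dist[k][j]). The final matrix gives, for each (i, j), the minimum total weight of any directed path from i to j (possibly empty when i = j).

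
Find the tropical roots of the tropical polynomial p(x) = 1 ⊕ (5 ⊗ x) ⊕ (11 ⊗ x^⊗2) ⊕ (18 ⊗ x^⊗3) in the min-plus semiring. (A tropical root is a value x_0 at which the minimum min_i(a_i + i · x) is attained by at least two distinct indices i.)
Roots: {-7, -6, -4}

Each tropical root is a break point of the lower envelope of the lines y = a_i + i · x (there are 4 lines, with slopes 0, 1, ..., 3). Only the lines that attain the minimum somewhere contribute to roots; other lines are dominated. Here the surviving (envelope) indices are i = 3, i = 2, i = 1, i = 0.
Intersections between consecutive envelope lines give the roots: for adjacent envelope indices i < j the intersection is x = (a_i − a_j) / (j − i). Reading off the sorted break points: {-7, -6, -4}.
Verification: at each break x_0, at least two indices attain the minimum of min_i(a_i + i · x_0).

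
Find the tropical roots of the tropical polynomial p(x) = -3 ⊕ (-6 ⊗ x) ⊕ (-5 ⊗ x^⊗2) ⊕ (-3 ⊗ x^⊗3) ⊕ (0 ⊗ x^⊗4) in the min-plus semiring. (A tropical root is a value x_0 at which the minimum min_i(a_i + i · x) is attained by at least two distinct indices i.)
Roots: {-3, -2, -1, 3}

Each tropical root is a break point of the lower envelope of the lines y = a_i + i · x (there are 5 lines, with slopes 0, 1, ..., 4). Only the lines that attain the minimum somewhere contribute to roots; other lines are dominated. Here the surviving (envelope) indices are i = 4, i = 3, i = 2, i = 1, i = 0.
Intersections between consecutive envelope lines give the roots: for adjacent envelope indices i < j the intersection is x = (a_i − a_j) / (j − i). Reading off the sorted break points: {-3, -2, -1, 3}.
Verification: at each break x_0, at least two indices attain the minimum of min_i(a_i + i · x_0).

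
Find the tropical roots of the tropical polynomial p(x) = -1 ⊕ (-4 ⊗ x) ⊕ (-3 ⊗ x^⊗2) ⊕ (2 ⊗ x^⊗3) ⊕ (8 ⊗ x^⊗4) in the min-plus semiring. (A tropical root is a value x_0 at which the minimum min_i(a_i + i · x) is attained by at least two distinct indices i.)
Roots: {-6, -5, -1, 3}

Each tropical root is a break point of the lower envelope of the lines y = a_i + i · x (there are 5 lines, with slopes 0, 1, ..., 4). Only the lines that attain the minimum somewhere contribute to roots; other lines are dominated. Here the surviving (envelope) indices are i = 4, i = 3, i = 2, i = 1, i = 0.
Intersections between consecutive envelope lines give the roots: for adjacent envelope indices i < j the intersection is x = (a_i − a_j) / (j − i). Reading off the sorted break points: {-6, -5, -1, 3}.
Verification: at each break x_0, at least two indices attain the minimum of min_i(a_i + i · x_0).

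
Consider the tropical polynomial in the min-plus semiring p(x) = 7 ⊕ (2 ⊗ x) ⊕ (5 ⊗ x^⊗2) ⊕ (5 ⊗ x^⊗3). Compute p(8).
p(8) = 7

A tropical monomial a ⊗ x^⊗i evaluates to a + i · x. Evaluating each term at x = 8:
  Term 0 contributes 7 + 0 · 8 = 7
  Term 1 contributes 2 + 1 · 8 = 10
  Term 2 contributes 5 + 2 · 8 = 21
  Term 3 contributes 5 + 3 · 8 = 29
p(8) = ⊕ of these = min[7, 10, 21, 29] = 7.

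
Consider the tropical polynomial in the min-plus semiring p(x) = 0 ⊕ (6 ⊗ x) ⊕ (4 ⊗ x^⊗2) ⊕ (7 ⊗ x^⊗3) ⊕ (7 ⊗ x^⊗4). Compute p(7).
p(7) = 0

A tropical monomial a ⊗ x^⊗i evaluates to a + i · x. Evaluating each term at x = 7:
  Term 0 contributes 0 + 0 · 7 = 0
  Term 1 contributes 6 + 1 · 7 = 13
  Term 2 contributes 4 + 2 · 7 = 18
  Term 3 contributes 7 + 3 · 7 = 28
  Term 4 contributes 7 + 4 · 7 = 35
p(7) = ⊕ of these = min[0, 13, 18, 28, 35] = 0.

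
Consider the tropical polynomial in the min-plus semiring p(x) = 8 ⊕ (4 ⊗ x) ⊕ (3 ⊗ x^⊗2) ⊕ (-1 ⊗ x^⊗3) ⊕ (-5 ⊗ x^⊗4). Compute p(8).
p(8) = 8

A tropical monomial a ⊗ x^⊗i evaluates to a + i · x. Evaluating each term at x = 8:
  Term 0 contributes 8 + 0 · 8 = 8
  Term 1 contributes 4 + 1 · 8 = 12
  Term 2 contributes 3 + 2 · 8 = 19
  Term 3 contributes -1 + 3 · 8 = 23
  Term 4 contributes -5 + 4 · 8 = 27
p(8) = ⊕ of these = min[8, 12, 19, 23, 27] = 8.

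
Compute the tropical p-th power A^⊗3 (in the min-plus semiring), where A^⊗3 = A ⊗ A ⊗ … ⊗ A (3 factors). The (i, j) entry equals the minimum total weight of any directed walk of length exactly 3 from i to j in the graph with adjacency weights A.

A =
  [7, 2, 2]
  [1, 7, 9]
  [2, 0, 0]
A^⊗3 =
  [3, 2, 2]
  [4, 3, 3]
  [1, 0, 0]

Each entry (A^⊗3)_ij equals the minimum over all length-3 walks i = v_0 → v_1 → … → v_3 = j of Σ_t A[v_t][v_{t+1}]. For example, for (i, j) = (0, 2) we minimise over 9 possible intermediate vertex sequences; the minimum is 2, attained along the walk 0 → 2 → 2 → 2.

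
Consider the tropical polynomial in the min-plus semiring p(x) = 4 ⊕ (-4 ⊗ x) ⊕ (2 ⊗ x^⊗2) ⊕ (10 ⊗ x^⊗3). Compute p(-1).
p(-1) = -5

A tropical monomial a ⊗ x^⊗i evaluates to a + i · x. Evaluating each term at x = -1:
  Term 0 contributes 4 + 0 · -1 = 4
  Term 1 contributes -4 + 1 · -1 = -5
  Term 2 contributes 2 + 2 · -1 = 0
  Term 3 contributes 10 + 3 · -1 = 7
p(-1) = ⊕ of these = min[4, -5, 0, 7] = -5.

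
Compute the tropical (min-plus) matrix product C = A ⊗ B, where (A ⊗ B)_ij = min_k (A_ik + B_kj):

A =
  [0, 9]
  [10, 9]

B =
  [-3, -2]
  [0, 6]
A ⊗ B =
  [-3, -2]
  [7, 8]

Apply the min-plus product entry-by-entry:
  C[0][0] = min over k of (A[0][0] + B[0][0] = 0 + -3 = -3, A[0][1] + B[1][0] = 9 + 0 = 9) = -3 (attained at k = 0)
  C[0][1] = min over k of (A[0][0] + B[0][1] = 0 + -2 = -2, A[0][1] + B[1][1] = 9 + 6 = 15) = -2 (attained at k = 0)
  C[1][0] = min over k of (A[1][0] + B[0][0] = 10 + -3 = 7, A[1][1] + B[1][0] = 9 + 0 = 9) = 7 (attained at k = 0)
  C[1][1] = min over k of (A[1][0] + B[0][1] = 10 + -2 = 8, A[1][1] + B[1][1] = 9 + 6 = 15) = 8 (attained at k = 0)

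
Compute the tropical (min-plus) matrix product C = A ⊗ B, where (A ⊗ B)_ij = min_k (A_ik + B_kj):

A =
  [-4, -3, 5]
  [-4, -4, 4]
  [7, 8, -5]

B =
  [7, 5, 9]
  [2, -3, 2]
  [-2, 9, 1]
A ⊗ B =
  [-1, -6, -1]
  [-2, -7, -2]
  [-7, 4, -4]

Apply the min-plus product entry-by-entry:
  C[0][0] = min over k of (A[0][0] + B[0][0] = -4 + 7 = 3, A[0][1] + B[1][0] = -3 + 2 = -1, A[0][2] + B[2][0] = 5 + -2 = 3) = -1 (attained at k = 1)
  C[0][1] = min over k of (A[0][0] + B[0][1] = -4 + 5 = 1, A[0][1] + B[1][1] = -3 + -3 = -6, A[0][2] + B[2][1] = 5 + 9 = 14) = -6 (attained at k = 1)
  C[0][2] = min over k of (A[0][0] + B[0][2] = -4 + 9 = 5, A[0][1] + B[1][2] = -3 + 2 = -1, A[0][2] + B[2][2] = 5 + 1 = 6) = -1 (attained at k = 1)
  C[1][0] = min over k of (A[1][0] + B[0][0] = -4 + 7 = 3, A[1][1] + B[1][0] = -4 + 2 = -2, A[1][2] + B[2][0] = 4 + -2 = 2) = -2 (attained at k = 1)
  C[1][1] = min over k of (A[1][0] + B[0][1] = -4 + 5 = 1, A[1][1] + B[1][1] = -4 + -3 = -7, A[1][2] + B[2][1] = 4 + 9 = 13) = -7 (attained at k = 1)
  C[1][2] = min over k of (A[1][0] + B[0][2] = -4 + 9 = 5, A[1][1] + B[1][2] = -4 + 2 = -2, A[1][2] + B[2][2] = 4 + 1 = 5) = -2 (attained at k = 1)
  C[2][0] = min over k of (A[2][0] + B[0][0] = 7 + 7 = 14, A[2][1] + B[1][0] = 8 + 2 = 10, A[2][2] + B[2][0] = -5 + -2 = -7) = -7 (attained at k = 2)
  C[2][1] = min over k of (A[2][0] + B[0][1] = 7 + 5 = 12, A[2][1] + B[1][1] = 8 + -3 = 5, A[2][2] + B[2][1] = -5 + 9 = 4) = 4 (attained at k = 2)
  C[2][2] = min over k of (A[2][0] + B[0][2] = 7 + 9 = 16, A[2][1] + B[1][2] = 8 + 2 = 10, A[2][2] + B[2][2] = -5 + 1 = -4) = -4 (attained at k = 2)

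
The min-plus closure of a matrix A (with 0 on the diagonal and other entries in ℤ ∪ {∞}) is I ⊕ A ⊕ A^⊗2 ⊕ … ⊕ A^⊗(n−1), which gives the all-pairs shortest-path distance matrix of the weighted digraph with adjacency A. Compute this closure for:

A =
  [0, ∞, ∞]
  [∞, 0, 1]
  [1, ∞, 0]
Closure =
  [0, ∞, ∞]
  [2, 0, 1]
  [1, ∞, 0]

This is the Floyd-Warshall all-pairs shortest-path computation. For each intermediate vertex k = 0, 1, …, 2, update dist[i][j] ← min(dist[i][j], dist[i][k] + dist[k][j]). The final matrix gives, for each (i, j), the minimum total weight of any directed path from i to j (possibly empty when i = j).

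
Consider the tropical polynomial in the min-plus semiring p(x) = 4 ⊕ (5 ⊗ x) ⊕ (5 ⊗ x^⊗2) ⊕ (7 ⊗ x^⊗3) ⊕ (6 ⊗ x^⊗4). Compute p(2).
p(2) = 4

A tropical monomial a ⊗ x^⊗i evaluates to a + i · x. Evaluating each term at x = 2:
  Term 0 contributes 4 + 0 · 2 = 4
  Term 1 contributes 5 + 1 · 2 = 7
  Term 2 contributes 5 + 2 · 2 = 9
  Term 3 contributes 7 + 3 · 2 = 13
  Term 4 contributes 6 + 4 · 2 = 14
p(2) = ⊕ of these = min[4, 7, 9, 13, 14] = 4.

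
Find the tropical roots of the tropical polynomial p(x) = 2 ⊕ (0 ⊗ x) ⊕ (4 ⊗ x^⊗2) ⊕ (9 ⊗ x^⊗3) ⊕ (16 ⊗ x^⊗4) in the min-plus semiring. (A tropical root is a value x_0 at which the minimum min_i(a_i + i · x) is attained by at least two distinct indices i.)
Roots: {-7, -5, -4, 2}

Each tropical root is a break point of the lower envelope of the lines y = a_i + i · x (there are 5 lines, with slopes 0, 1, ..., 4). Only the lines that attain the minimum somewhere contribute to roots; other lines are dominated. Here the surviving (envelope) indices are i = 4, i = 3, i = 2, i = 1, i = 0.
Intersections between consecutive envelope lines give the roots: for adjacent envelope indices i < j the intersection is x = (a_i − a_j) / (j − i). Reading off the sorted break points: {-7, -5, -4, 2}.
Verification: at each break x_0, at least two indices attain the minimum of min_i(a_i + i · x_0).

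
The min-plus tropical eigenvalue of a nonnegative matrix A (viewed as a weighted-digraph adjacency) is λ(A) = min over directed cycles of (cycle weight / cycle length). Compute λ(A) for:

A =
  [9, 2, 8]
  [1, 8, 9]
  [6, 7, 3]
λ(A) = 3/2

Enumerate directed cycles and compute their means (weight / length). Sample:
  cycle 0 → 0: weight = 9, length = 1, mean = 9/1 ≈ 9.000
  cycle 1 → 1: weight = 8, length = 1, mean = 8/1 ≈ 8.000
  cycle 2 → 2: weight = 3, length = 1, mean = 3/1 ≈ 3.000
  cycle 0 → 1 → 0: weight = 3, length = 2, mean = 3/2 ≈ 1.500
  cycle 0 → 2 → 0: weight = 14, length = 2, mean = 14/2 ≈ 7.000
  cycle 1 → 0 → 1: weight = 3, length = 2, mean = 3/2 ≈ 1.500
Minimum mean = 1.500, attained e.g. along the cycle 0 → 1 → 0 with weight 3 and length 2. So λ(A) = 3/2 = 3/2.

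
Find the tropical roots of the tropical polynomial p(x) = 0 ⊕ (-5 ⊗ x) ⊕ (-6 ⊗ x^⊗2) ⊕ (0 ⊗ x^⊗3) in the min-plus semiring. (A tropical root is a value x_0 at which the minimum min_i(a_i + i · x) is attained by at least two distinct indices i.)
Roots: {-6, 1, 5}

Each tropical root is a break point of the lower envelope of the lines y = a_i + i · x (there are 4 lines, with slopes 0, 1, ..., 3). Only the lines that attain the minimum somewhere contribute to roots; other lines are dominated. Here the surviving (envelope) indices are i = 3, i = 2, i = 1, i = 0.
Intersections between consecutive envelope lines give the roots: for adjacent envelope indices i < j the intersection is x = (a_i − a_j) / (j − i). Reading off the sorted break points: {-6, 1, 5}.
Verification: at each break x_0, at least two indices attain the minimum of min_i(a_i + i · x_0).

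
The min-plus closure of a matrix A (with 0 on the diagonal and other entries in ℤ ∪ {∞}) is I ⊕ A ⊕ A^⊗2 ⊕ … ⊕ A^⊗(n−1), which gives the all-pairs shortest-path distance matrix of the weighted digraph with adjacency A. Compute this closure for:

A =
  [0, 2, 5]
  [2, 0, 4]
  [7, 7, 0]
Closure =
  [0, 2, 5]
  [2, 0, 4]
  [7, 7, 0]

This is the Floyd-Warshall all-pairs shortest-path computation. For each intermediate vertex k = 0, 1, …, 2, update dist[i][j] ← min(dist[i][j], dist[i][k] + dist[k][j]). The final matrix gives, for each (i, j), the minimum total weight of any directed path from i to j (possibly empty when i = j).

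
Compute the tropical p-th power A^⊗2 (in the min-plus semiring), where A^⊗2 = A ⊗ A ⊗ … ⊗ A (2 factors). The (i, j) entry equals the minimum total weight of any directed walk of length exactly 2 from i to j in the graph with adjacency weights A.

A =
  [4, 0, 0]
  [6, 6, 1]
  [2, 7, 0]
A^⊗2 =
  [2, 4, 0]
  [3, 6, 1]
  [2, 2, 0]

Each entry (A^⊗2)_ij equals the minimum over all length-2 walks i = v_0 → v_1 → … → v_2 = j of Σ_t A[v_t][v_{t+1}]. For example, for (i, j) = (0, 2) we minimise over 3 possible intermediate vertex sequences; the minimum is 0, attained along the walk 0 → 2 → 2.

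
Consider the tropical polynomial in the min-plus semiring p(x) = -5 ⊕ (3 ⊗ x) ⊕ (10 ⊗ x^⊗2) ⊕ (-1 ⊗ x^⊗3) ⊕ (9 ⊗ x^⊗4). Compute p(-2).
p(-2) = -7

A tropical monomial a ⊗ x^⊗i evaluates to a + i · x. Evaluating each term at x = -2:
  Term 0 contributes -5 + 0 · -2 = -5
  Term 1 contributes 3 + 1 · -2 = 1
  Term 2 contributes 10 + 2 · -2 = 6
  Term 3 contributes -1 + 3 · -2 = -7
  Term 4 contributes 9 + 4 · -2 = 1
p(-2) = ⊕ of these = min[-5, 1, 6, -7, 1] = -7.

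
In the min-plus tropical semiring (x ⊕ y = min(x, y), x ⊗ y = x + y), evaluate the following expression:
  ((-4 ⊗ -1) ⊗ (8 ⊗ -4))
((-4 ⊗ -1) ⊗ (8 ⊗ -4)) = -1

Expand innermost to outermost. Recall ⊕ takes the minimum of its arguments and ⊗ takes their sum. Working out the expression ((-4 ⊗ -1) ⊗ (8 ⊗ -4)) gives -1.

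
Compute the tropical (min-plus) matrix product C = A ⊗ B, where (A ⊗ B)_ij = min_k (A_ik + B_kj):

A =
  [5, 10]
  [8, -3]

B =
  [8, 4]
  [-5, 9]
A ⊗ B =
  [5, 9]
  [-8, 6]

Apply the min-plus product entry-by-entry:
  C[0][0] = min over k of (A[0][0] + B[0][0] = 5 + 8 = 13, A[0][1] + B[1][0] = 10 + -5 = 5) = 5 (attained at k = 1)
  C[0][1] = min over k of (A[0][0] + B[0][1] = 5 + 4 = 9, A[0][1] + B[1][1] = 10 + 9 = 19) = 9 (attained at k = 0)
  C[1][0] = min over k of (A[1][0] + B[0][0] = 8 + 8 = 16, A[1][1] + B[1][0] = -3 + -5 = -8) = -8 (attained at k = 1)
  C[1][1] = min over k of (A[1][0] + B[0][1] = 8 + 4 = 12, A[1][1] + B[1][1] = -3 + 9 = 6) = 6 (attained at k = 1)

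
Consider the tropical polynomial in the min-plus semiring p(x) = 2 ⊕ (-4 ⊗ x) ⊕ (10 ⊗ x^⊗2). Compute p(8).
p(8) = 2

A tropical monomial a ⊗ x^⊗i evaluates to a + i · x. Evaluating each term at x = 8:
  Term 0 contributes 2 + 0 · 8 = 2
  Term 1 contributes -4 + 1 · 8 = 4
  Term 2 contributes 10 + 2 · 8 = 26
p(8) = ⊕ of these = min[2, 4, 26] = 2.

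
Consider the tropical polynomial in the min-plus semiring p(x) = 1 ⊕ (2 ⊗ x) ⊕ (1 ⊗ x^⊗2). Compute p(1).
p(1) = 1

A tropical monomial a ⊗ x^⊗i evaluates to a + i · x. Evaluating each term at x = 1:
  Term 0 contributes 1 + 0 · 1 = 1
  Term 1 contributes 2 + 1 · 1 = 3
  Term 2 contributes 1 + 2 · 1 = 3
p(1) = ⊕ of these = min[1, 3, 3] = 1.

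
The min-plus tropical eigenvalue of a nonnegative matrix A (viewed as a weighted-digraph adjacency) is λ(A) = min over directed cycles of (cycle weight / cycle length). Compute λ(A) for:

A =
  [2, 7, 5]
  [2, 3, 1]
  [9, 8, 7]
λ(A) = 2

Enumerate directed cycles and compute their means (weight / length). Sample:
  cycle 0 → 0: weight = 2, length = 1, mean = 2/1 ≈ 2.000
  cycle 1 → 1: weight = 3, length = 1, mean = 3/1 ≈ 3.000
  cycle 2 → 2: weight = 7, length = 1, mean = 7/1 ≈ 7.000
  cycle 0 → 1 → 0: weight = 9, length = 2, mean = 9/2 ≈ 4.500
  cycle 0 → 2 → 0: weight = 14, length = 2, mean = 14/2 ≈ 7.000
  cycle 1 → 0 → 1: weight = 9, length = 2, mean = 9/2 ≈ 4.500
Minimum mean = 2.000, attained e.g. along the cycle 0 → 0 with weight 2 and length 1. So λ(A) = 2/1 = 2.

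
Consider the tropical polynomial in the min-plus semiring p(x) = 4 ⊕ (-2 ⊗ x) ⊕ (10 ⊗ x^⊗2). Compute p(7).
p(7) = 4

A tropical monomial a ⊗ x^⊗i evaluates to a + i · x. Evaluating each term at x = 7:
  Term 0 contributes 4 + 0 · 7 = 4
  Term 1 contributes -2 + 1 · 7 = 5
  Term 2 contributes 10 + 2 · 7 = 24
p(7) = ⊕ of these = min[4, 5, 24] = 4.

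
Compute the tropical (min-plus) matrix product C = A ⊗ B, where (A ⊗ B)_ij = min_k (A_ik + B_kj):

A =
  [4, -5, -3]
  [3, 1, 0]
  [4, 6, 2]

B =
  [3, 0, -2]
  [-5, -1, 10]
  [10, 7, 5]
A ⊗ B =
  [-10, -6, 2]
  [-4, 0, 1]
  [1, 4, 2]

Apply the min-plus product entry-by-entry:
  C[0][0] = min over k of (A[0][0] + B[0][0] = 4 + 3 = 7, A[0][1] + B[1][0] = -5 + -5 = -10, A[0][2] + B[2][0] = -3 + 10 = 7) = -10 (attained at k = 1)
  C[0][1] = min over k of (A[0][0] + B[0][1] = 4 + 0 = 4, A[0][1] + B[1][1] = -5 + -1 = -6, A[0][2] + B[2][1] = -3 + 7 = 4) = -6 (attained at k = 1)
  C[0][2] = min over k of (A[0][0] + B[0][2] = 4 + -2 = 2, A[0][1] + B[1][2] = -5 + 10 = 5, A[0][2] + B[2][2] = -3 + 5 = 2) = 2 (attained at k = 0)
  C[1][0] = min over k of (A[1][0] + B[0][0] = 3 + 3 = 6, A[1][1] + B[1][0] = 1 + -5 = -4, A[1][2] + B[2][0] = 0 + 10 = 10) = -4 (attained at k = 1)
  C[1][1] = min over k of (A[1][0] + B[0][1] = 3 + 0 = 3, A[1][1] + B[1][1] = 1 + -1 = 0, A[1][2] + B[2][1] = 0 + 7 = 7) = 0 (attained at k = 1)
  C[1][2] = min over k of (A[1][0] + B[0][2] = 3 + -2 = 1, A[1][1] + B[1][2] = 1 + 10 = 11, A[1][2] + B[2][2] = 0 + 5 = 5) = 1 (attained at k = 0)
  C[2][0] = min over k of (A[2][0] + B[0][0] = 4 + 3 = 7, A[2][1] + B[1][0] = 6 + -5 = 1, A[2][2] + B[2][0] = 2 + 10 = 12) = 1 (attained at k = 1)
  C[2][1] = min over k of (A[2][0] + B[0][1] = 4 + 0 = 4, A[2][1] + B[1][1] = 6 + -1 = 5, A[2][2] + B[2][1] = 2 + 7 = 9) = 4 (attained at k = 0)
  C[2][2] = min over k of (A[2][0] + B[0][2] = 4 + -2 = 2, A[2][1] + B[1][2] = 6 + 10 = 16, A[2][2] + B[2][2] = 2 + 5 = 7) = 2 (attained at k = 0)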